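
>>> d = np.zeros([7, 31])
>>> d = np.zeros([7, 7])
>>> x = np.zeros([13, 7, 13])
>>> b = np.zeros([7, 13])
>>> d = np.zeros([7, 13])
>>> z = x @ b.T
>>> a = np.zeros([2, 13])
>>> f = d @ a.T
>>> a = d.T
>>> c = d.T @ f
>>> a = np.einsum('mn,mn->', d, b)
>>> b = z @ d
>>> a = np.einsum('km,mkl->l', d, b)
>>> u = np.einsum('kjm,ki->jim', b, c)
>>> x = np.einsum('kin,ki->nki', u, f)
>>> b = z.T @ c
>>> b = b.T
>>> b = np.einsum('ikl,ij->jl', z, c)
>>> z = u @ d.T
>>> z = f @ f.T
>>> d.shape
(7, 13)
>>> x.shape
(13, 7, 2)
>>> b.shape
(2, 7)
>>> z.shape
(7, 7)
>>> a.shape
(13,)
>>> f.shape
(7, 2)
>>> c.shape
(13, 2)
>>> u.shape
(7, 2, 13)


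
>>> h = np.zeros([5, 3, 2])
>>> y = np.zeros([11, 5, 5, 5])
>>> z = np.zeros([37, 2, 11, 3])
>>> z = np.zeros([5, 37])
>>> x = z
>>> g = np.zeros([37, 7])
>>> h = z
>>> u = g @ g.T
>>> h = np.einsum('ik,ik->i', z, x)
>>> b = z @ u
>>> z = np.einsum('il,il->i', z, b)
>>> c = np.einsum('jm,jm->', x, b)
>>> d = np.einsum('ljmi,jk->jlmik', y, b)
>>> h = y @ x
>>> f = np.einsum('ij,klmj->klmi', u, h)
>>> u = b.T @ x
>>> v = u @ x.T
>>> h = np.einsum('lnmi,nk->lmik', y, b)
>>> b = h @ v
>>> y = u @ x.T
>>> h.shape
(11, 5, 5, 37)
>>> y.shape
(37, 5)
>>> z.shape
(5,)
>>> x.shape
(5, 37)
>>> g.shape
(37, 7)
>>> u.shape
(37, 37)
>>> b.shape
(11, 5, 5, 5)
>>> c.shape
()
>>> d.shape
(5, 11, 5, 5, 37)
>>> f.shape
(11, 5, 5, 37)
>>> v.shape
(37, 5)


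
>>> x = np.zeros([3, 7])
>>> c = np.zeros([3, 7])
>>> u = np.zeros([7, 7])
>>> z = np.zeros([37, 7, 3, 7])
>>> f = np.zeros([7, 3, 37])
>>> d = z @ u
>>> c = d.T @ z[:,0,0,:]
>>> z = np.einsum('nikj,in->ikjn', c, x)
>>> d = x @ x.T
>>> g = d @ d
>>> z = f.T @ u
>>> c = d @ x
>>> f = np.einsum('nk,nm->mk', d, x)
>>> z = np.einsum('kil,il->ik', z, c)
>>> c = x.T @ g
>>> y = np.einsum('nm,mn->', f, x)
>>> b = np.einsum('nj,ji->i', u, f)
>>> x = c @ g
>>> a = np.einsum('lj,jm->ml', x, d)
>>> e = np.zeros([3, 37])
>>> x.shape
(7, 3)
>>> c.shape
(7, 3)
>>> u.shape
(7, 7)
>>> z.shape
(3, 37)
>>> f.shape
(7, 3)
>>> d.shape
(3, 3)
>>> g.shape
(3, 3)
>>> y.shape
()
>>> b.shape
(3,)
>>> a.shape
(3, 7)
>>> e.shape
(3, 37)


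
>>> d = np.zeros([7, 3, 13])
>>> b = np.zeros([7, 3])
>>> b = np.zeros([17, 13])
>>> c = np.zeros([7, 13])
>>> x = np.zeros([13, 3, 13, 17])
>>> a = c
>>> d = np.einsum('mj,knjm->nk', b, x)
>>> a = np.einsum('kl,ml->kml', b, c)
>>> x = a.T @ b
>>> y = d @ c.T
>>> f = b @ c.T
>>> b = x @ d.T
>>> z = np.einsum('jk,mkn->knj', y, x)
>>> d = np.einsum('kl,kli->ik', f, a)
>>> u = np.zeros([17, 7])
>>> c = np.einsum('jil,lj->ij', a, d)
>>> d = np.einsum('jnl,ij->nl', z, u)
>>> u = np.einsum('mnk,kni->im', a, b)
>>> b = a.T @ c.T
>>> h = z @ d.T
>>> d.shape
(13, 3)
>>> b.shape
(13, 7, 7)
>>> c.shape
(7, 17)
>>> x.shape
(13, 7, 13)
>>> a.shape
(17, 7, 13)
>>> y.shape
(3, 7)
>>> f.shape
(17, 7)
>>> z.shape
(7, 13, 3)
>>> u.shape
(3, 17)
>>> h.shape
(7, 13, 13)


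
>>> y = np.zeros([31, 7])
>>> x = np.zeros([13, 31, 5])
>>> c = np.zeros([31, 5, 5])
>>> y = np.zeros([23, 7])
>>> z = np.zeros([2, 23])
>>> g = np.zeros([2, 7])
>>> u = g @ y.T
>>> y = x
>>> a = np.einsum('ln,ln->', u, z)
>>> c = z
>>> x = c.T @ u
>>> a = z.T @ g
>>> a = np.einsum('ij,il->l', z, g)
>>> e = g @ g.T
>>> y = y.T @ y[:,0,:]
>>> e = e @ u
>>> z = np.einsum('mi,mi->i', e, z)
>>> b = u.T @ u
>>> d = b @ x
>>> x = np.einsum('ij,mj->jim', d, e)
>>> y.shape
(5, 31, 5)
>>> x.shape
(23, 23, 2)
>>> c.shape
(2, 23)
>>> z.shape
(23,)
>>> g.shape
(2, 7)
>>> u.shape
(2, 23)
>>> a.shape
(7,)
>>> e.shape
(2, 23)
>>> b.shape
(23, 23)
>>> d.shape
(23, 23)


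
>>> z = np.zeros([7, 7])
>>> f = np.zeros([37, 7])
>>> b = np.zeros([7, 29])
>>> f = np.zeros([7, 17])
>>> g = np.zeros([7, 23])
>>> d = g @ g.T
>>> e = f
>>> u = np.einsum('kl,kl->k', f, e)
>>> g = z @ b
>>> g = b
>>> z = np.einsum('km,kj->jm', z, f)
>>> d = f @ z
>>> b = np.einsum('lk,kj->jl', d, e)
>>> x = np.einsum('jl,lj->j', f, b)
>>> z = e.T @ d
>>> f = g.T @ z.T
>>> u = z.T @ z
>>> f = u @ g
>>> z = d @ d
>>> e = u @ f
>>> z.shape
(7, 7)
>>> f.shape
(7, 29)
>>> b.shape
(17, 7)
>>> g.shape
(7, 29)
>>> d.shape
(7, 7)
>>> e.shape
(7, 29)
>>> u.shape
(7, 7)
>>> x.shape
(7,)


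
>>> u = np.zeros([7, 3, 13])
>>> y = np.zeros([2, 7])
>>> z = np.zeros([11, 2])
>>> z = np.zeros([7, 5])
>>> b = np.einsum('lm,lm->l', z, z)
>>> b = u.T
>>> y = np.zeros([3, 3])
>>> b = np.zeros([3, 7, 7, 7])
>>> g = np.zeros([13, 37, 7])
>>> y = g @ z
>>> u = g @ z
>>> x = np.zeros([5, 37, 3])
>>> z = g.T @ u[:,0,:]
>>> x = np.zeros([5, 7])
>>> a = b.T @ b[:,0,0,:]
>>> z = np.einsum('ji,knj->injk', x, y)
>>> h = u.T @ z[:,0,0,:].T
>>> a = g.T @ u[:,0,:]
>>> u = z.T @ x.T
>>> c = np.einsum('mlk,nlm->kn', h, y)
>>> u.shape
(13, 5, 37, 5)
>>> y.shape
(13, 37, 5)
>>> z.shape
(7, 37, 5, 13)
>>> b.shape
(3, 7, 7, 7)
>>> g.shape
(13, 37, 7)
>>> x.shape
(5, 7)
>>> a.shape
(7, 37, 5)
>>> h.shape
(5, 37, 7)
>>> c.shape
(7, 13)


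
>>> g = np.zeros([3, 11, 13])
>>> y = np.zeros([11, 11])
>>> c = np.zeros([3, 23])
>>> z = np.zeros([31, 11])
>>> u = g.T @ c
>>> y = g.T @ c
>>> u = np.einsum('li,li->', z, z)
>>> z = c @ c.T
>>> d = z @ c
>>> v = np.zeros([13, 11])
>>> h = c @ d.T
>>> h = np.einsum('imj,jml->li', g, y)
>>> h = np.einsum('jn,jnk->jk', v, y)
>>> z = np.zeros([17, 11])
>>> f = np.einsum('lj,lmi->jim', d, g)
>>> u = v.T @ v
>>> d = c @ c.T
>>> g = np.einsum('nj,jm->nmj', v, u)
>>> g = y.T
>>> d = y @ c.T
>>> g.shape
(23, 11, 13)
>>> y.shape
(13, 11, 23)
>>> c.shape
(3, 23)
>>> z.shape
(17, 11)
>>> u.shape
(11, 11)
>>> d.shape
(13, 11, 3)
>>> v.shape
(13, 11)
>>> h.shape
(13, 23)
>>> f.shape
(23, 13, 11)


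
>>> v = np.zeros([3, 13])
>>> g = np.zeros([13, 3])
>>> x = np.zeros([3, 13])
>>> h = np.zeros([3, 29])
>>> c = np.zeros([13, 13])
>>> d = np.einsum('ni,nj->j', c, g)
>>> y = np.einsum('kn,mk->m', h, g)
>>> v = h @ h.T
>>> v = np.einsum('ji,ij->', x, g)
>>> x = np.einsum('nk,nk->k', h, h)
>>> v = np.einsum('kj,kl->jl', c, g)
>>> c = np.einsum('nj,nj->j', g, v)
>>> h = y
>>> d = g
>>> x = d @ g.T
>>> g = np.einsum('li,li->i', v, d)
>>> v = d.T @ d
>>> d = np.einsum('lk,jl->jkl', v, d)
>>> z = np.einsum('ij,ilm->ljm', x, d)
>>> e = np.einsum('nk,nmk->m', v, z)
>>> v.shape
(3, 3)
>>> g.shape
(3,)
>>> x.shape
(13, 13)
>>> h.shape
(13,)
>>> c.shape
(3,)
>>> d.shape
(13, 3, 3)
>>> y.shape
(13,)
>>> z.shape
(3, 13, 3)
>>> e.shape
(13,)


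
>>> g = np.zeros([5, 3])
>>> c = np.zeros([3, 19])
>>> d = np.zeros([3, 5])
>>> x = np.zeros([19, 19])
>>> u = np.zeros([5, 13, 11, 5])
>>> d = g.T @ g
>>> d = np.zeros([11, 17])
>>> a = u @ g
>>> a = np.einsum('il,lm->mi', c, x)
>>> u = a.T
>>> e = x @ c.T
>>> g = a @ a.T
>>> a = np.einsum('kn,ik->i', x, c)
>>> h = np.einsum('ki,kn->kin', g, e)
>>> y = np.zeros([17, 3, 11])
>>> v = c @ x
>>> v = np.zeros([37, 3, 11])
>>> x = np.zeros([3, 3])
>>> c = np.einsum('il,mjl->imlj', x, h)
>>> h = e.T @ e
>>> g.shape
(19, 19)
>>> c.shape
(3, 19, 3, 19)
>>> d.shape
(11, 17)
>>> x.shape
(3, 3)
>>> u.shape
(3, 19)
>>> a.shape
(3,)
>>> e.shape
(19, 3)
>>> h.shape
(3, 3)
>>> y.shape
(17, 3, 11)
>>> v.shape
(37, 3, 11)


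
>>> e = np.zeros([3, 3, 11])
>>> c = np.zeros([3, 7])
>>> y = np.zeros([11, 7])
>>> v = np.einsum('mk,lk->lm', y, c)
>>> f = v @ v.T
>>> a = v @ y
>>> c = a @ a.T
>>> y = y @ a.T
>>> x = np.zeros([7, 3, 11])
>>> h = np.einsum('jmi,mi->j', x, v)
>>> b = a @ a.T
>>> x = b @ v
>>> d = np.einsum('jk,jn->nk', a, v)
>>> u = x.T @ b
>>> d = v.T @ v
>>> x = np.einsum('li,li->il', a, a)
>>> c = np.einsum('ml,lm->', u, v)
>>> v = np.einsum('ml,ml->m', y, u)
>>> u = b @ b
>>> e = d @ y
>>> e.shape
(11, 3)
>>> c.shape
()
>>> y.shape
(11, 3)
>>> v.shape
(11,)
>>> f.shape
(3, 3)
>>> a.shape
(3, 7)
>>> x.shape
(7, 3)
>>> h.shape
(7,)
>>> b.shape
(3, 3)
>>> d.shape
(11, 11)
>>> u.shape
(3, 3)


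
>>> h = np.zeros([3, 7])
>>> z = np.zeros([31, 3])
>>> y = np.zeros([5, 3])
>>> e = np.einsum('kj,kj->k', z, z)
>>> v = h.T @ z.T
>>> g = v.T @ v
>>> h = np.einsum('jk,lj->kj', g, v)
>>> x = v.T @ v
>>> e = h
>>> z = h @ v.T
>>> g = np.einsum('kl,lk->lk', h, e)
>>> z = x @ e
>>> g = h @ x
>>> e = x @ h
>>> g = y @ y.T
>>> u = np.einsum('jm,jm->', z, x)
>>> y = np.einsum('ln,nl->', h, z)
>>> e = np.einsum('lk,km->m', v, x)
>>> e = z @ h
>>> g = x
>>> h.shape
(31, 31)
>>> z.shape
(31, 31)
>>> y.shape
()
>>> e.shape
(31, 31)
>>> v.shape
(7, 31)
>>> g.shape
(31, 31)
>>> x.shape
(31, 31)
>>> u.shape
()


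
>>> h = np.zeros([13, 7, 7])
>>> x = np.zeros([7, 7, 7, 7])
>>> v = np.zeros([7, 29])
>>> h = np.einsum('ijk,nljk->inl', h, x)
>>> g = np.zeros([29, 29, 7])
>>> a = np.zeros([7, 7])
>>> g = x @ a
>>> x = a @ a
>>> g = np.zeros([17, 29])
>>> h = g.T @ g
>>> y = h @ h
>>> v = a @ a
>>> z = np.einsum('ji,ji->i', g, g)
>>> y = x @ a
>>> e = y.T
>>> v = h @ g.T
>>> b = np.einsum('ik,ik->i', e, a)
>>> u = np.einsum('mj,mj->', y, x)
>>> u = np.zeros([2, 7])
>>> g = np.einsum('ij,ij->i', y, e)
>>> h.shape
(29, 29)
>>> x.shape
(7, 7)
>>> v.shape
(29, 17)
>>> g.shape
(7,)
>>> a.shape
(7, 7)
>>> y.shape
(7, 7)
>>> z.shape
(29,)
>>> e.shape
(7, 7)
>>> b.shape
(7,)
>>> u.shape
(2, 7)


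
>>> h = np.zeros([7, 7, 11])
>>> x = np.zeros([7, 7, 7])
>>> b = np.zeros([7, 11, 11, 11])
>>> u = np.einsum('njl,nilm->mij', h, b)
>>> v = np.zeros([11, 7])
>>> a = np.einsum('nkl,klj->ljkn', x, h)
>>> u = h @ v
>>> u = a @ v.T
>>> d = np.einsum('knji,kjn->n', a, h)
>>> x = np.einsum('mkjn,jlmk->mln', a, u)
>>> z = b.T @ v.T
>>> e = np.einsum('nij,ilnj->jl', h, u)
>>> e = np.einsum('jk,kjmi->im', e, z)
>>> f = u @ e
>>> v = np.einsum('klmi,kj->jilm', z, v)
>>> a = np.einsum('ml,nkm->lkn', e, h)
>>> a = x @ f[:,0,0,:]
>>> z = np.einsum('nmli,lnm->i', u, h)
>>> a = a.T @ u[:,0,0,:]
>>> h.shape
(7, 7, 11)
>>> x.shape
(7, 11, 7)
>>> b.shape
(7, 11, 11, 11)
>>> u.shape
(7, 11, 7, 11)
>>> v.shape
(7, 11, 11, 11)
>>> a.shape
(11, 11, 11)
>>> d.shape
(11,)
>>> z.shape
(11,)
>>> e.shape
(11, 11)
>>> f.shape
(7, 11, 7, 11)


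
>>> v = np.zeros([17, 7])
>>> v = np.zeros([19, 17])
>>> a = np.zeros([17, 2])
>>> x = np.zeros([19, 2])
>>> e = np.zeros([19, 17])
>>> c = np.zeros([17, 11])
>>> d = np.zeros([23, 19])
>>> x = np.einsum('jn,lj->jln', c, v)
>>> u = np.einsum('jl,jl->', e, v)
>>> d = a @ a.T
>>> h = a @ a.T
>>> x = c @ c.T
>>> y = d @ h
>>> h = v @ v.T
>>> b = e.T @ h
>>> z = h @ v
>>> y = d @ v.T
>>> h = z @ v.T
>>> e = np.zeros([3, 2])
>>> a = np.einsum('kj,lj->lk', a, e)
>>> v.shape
(19, 17)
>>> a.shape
(3, 17)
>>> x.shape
(17, 17)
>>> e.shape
(3, 2)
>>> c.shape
(17, 11)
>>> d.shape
(17, 17)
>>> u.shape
()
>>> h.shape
(19, 19)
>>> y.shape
(17, 19)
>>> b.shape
(17, 19)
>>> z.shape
(19, 17)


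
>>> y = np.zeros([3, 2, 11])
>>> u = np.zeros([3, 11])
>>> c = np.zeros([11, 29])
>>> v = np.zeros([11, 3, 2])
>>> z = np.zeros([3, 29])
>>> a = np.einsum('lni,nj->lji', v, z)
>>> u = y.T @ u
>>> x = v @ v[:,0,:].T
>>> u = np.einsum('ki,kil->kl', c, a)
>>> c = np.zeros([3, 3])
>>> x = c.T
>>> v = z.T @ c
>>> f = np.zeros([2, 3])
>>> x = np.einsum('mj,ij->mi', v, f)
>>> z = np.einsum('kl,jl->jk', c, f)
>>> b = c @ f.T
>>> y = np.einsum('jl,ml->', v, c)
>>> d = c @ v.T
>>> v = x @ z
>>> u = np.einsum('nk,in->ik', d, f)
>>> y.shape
()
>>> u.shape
(2, 29)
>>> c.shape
(3, 3)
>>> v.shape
(29, 3)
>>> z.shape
(2, 3)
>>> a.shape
(11, 29, 2)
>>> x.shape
(29, 2)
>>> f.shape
(2, 3)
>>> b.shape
(3, 2)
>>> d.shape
(3, 29)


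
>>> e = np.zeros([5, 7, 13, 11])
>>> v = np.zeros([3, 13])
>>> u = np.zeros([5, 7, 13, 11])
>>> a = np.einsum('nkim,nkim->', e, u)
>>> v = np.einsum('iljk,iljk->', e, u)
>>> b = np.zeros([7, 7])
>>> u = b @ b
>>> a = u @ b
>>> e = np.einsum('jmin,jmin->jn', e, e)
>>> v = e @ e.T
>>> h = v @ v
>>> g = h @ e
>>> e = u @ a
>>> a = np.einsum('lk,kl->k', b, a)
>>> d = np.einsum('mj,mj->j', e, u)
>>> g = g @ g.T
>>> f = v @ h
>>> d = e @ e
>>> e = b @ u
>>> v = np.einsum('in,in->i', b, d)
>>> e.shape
(7, 7)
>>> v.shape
(7,)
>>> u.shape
(7, 7)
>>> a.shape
(7,)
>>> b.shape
(7, 7)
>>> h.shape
(5, 5)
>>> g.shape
(5, 5)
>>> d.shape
(7, 7)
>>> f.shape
(5, 5)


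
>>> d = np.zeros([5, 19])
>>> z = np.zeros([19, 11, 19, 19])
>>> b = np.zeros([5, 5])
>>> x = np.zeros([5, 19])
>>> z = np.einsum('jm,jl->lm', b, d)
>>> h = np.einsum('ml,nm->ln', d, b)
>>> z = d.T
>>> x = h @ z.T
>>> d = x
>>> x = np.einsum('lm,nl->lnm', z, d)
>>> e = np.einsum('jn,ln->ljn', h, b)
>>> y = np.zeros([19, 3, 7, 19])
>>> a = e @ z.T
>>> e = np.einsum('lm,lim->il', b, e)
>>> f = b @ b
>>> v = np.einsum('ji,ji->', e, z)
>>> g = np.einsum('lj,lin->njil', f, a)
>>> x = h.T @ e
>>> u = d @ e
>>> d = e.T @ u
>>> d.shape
(5, 5)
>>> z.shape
(19, 5)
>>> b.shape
(5, 5)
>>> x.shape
(5, 5)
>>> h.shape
(19, 5)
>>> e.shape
(19, 5)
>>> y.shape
(19, 3, 7, 19)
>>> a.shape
(5, 19, 19)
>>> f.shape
(5, 5)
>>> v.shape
()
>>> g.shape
(19, 5, 19, 5)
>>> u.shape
(19, 5)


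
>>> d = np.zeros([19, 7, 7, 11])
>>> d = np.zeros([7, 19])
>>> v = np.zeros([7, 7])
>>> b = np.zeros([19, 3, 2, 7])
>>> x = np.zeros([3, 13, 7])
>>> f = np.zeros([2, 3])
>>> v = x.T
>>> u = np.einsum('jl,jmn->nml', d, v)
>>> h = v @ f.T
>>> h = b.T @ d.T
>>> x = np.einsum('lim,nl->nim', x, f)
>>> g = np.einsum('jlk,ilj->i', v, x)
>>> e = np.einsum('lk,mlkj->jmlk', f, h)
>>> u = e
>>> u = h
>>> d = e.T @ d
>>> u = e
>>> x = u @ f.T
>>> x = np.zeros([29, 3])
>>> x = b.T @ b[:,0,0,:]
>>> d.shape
(3, 2, 7, 19)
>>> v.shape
(7, 13, 3)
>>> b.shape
(19, 3, 2, 7)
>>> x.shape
(7, 2, 3, 7)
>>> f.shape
(2, 3)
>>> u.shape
(7, 7, 2, 3)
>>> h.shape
(7, 2, 3, 7)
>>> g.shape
(2,)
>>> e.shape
(7, 7, 2, 3)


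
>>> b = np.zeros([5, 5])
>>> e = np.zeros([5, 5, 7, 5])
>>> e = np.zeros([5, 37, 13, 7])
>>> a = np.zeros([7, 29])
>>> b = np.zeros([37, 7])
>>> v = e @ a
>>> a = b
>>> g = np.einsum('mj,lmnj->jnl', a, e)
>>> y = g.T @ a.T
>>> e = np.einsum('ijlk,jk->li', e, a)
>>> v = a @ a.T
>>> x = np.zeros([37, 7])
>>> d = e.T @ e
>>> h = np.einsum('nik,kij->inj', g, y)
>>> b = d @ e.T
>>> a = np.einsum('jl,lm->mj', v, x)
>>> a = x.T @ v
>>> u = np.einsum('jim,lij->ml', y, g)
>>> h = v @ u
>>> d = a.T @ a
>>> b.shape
(5, 13)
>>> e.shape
(13, 5)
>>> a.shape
(7, 37)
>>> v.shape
(37, 37)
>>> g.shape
(7, 13, 5)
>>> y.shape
(5, 13, 37)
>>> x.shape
(37, 7)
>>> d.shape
(37, 37)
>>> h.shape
(37, 7)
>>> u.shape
(37, 7)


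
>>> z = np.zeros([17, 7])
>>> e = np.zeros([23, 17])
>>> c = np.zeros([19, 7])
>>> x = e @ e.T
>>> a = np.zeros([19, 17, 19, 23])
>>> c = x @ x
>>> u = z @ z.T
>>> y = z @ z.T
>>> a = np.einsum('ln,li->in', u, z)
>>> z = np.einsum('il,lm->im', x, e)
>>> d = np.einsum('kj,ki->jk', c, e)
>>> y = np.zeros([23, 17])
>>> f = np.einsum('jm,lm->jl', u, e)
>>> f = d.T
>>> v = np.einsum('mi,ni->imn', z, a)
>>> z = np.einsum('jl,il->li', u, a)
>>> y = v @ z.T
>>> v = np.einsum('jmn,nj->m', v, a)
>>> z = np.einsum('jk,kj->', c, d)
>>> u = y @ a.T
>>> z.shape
()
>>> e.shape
(23, 17)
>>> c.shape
(23, 23)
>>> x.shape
(23, 23)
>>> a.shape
(7, 17)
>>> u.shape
(17, 23, 7)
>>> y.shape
(17, 23, 17)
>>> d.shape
(23, 23)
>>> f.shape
(23, 23)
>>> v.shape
(23,)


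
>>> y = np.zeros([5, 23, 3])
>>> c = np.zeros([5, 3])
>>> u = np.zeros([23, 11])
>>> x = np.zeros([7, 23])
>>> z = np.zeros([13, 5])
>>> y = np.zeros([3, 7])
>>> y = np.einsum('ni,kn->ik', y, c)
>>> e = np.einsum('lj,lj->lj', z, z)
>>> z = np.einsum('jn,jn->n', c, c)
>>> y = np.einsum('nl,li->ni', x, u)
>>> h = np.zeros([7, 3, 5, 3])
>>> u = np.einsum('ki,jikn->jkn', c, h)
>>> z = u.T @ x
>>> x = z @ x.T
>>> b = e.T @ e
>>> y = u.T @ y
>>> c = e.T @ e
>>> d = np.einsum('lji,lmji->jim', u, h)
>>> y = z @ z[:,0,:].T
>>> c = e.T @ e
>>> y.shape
(3, 5, 3)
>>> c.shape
(5, 5)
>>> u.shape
(7, 5, 3)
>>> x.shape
(3, 5, 7)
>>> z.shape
(3, 5, 23)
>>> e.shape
(13, 5)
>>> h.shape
(7, 3, 5, 3)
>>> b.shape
(5, 5)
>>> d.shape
(5, 3, 3)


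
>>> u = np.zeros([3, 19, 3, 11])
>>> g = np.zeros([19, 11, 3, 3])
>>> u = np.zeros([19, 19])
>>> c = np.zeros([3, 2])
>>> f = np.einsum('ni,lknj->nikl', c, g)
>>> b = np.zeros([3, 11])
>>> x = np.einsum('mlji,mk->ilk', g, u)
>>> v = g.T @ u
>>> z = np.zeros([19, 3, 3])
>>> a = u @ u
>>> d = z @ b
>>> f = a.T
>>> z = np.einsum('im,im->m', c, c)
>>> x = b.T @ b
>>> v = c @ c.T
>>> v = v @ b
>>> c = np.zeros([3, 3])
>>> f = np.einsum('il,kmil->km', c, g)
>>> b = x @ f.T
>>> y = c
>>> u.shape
(19, 19)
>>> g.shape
(19, 11, 3, 3)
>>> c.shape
(3, 3)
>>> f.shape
(19, 11)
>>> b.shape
(11, 19)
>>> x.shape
(11, 11)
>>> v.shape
(3, 11)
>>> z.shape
(2,)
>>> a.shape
(19, 19)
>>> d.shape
(19, 3, 11)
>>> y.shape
(3, 3)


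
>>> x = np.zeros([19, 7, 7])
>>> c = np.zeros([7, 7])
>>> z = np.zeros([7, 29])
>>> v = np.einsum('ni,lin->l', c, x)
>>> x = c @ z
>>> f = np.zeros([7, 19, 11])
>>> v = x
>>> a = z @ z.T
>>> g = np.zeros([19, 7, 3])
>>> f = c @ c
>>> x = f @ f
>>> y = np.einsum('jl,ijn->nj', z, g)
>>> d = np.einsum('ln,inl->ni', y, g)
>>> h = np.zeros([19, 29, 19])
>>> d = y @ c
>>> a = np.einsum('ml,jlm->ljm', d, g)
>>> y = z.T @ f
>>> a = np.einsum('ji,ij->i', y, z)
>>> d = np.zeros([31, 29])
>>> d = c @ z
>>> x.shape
(7, 7)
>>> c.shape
(7, 7)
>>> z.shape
(7, 29)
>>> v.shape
(7, 29)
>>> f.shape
(7, 7)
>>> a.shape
(7,)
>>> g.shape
(19, 7, 3)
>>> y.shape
(29, 7)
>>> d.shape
(7, 29)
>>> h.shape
(19, 29, 19)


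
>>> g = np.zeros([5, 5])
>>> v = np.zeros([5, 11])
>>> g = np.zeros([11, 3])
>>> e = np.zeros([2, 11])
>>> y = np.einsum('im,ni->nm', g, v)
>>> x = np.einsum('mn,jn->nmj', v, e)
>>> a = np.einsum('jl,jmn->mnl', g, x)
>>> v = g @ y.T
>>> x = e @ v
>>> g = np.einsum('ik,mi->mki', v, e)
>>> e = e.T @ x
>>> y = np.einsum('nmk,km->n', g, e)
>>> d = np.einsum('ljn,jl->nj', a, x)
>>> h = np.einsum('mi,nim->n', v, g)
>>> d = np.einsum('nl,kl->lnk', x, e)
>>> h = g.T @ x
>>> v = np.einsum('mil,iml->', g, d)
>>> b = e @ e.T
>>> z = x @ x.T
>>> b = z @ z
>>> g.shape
(2, 5, 11)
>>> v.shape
()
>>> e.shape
(11, 5)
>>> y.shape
(2,)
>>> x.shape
(2, 5)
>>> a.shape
(5, 2, 3)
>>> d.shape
(5, 2, 11)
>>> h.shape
(11, 5, 5)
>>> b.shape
(2, 2)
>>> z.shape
(2, 2)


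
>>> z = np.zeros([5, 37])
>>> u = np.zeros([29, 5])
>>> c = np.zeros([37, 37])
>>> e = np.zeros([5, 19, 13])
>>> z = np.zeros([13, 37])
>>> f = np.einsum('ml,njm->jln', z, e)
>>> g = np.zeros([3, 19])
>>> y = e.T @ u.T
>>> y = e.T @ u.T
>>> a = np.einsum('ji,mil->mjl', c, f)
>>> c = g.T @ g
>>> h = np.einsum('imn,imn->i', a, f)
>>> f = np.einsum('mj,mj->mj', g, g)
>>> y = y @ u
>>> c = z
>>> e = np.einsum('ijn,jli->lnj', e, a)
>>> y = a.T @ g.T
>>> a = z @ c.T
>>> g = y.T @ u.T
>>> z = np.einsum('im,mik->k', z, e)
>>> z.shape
(19,)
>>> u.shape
(29, 5)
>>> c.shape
(13, 37)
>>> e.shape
(37, 13, 19)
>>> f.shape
(3, 19)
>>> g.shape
(3, 37, 29)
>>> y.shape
(5, 37, 3)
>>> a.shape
(13, 13)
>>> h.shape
(19,)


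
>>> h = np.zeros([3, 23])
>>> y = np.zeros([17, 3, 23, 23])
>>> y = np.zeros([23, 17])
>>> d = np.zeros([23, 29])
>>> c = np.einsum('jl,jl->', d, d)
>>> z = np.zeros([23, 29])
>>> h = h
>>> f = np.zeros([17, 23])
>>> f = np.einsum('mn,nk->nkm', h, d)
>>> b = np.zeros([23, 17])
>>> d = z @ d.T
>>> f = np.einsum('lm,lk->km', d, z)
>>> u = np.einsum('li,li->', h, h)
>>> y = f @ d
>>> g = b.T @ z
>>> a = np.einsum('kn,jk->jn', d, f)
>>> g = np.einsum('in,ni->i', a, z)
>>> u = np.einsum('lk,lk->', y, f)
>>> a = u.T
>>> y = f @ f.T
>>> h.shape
(3, 23)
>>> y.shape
(29, 29)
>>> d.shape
(23, 23)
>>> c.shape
()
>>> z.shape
(23, 29)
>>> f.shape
(29, 23)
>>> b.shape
(23, 17)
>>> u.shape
()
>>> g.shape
(29,)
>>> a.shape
()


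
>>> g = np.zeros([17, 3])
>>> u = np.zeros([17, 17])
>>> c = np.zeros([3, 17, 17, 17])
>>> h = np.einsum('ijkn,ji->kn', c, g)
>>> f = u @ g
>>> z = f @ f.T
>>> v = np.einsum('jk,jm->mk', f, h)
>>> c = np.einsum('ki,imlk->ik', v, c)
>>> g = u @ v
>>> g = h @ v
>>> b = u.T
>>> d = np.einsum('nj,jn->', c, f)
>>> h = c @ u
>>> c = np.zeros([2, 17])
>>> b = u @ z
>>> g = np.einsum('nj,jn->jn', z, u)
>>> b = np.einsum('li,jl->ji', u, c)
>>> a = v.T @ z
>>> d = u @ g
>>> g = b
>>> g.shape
(2, 17)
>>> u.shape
(17, 17)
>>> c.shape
(2, 17)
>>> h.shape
(3, 17)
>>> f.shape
(17, 3)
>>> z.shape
(17, 17)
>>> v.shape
(17, 3)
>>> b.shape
(2, 17)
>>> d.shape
(17, 17)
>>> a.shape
(3, 17)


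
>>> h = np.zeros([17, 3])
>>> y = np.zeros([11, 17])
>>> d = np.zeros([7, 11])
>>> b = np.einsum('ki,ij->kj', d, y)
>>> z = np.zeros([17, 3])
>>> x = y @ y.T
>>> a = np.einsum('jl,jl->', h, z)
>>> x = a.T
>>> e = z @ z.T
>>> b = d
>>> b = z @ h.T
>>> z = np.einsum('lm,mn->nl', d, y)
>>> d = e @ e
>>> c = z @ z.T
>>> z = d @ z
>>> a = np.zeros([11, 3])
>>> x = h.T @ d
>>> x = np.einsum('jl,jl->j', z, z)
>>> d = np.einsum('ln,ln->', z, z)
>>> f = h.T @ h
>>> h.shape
(17, 3)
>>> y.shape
(11, 17)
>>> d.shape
()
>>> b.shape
(17, 17)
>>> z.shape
(17, 7)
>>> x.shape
(17,)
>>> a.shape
(11, 3)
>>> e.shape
(17, 17)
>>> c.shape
(17, 17)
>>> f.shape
(3, 3)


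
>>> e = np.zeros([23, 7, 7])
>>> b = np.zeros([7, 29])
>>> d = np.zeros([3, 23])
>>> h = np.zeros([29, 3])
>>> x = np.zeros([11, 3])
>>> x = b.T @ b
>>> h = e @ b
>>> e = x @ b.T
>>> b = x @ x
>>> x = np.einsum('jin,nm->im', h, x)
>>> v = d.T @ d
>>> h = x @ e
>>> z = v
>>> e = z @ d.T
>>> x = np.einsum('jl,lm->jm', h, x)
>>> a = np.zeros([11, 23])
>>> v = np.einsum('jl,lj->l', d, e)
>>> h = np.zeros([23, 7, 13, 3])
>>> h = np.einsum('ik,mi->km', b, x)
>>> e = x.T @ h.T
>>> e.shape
(29, 29)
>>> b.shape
(29, 29)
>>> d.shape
(3, 23)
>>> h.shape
(29, 7)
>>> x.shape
(7, 29)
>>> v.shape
(23,)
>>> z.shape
(23, 23)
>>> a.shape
(11, 23)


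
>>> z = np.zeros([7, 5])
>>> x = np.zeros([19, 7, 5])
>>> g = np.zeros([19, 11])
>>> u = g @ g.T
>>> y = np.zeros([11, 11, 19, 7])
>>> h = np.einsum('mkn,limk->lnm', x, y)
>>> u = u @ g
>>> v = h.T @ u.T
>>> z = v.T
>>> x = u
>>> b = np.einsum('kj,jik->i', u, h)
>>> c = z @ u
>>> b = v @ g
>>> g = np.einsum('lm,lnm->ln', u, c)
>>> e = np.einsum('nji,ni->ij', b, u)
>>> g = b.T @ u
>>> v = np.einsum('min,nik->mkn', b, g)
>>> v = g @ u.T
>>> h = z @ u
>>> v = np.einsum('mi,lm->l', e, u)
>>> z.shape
(19, 5, 19)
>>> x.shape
(19, 11)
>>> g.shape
(11, 5, 11)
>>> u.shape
(19, 11)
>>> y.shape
(11, 11, 19, 7)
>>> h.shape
(19, 5, 11)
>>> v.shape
(19,)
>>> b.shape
(19, 5, 11)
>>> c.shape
(19, 5, 11)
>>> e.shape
(11, 5)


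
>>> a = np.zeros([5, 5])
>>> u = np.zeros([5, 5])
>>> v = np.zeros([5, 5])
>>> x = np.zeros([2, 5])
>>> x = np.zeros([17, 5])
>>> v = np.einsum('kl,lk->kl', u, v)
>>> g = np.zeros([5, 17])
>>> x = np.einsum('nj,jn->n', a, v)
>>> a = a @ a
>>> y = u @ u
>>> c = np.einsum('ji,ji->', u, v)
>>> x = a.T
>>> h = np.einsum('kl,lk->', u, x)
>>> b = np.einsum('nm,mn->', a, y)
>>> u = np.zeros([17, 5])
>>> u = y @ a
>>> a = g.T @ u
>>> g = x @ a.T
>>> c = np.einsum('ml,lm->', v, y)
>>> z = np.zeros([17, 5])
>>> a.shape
(17, 5)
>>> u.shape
(5, 5)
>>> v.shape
(5, 5)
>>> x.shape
(5, 5)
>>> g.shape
(5, 17)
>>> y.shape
(5, 5)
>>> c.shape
()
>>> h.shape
()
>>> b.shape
()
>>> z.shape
(17, 5)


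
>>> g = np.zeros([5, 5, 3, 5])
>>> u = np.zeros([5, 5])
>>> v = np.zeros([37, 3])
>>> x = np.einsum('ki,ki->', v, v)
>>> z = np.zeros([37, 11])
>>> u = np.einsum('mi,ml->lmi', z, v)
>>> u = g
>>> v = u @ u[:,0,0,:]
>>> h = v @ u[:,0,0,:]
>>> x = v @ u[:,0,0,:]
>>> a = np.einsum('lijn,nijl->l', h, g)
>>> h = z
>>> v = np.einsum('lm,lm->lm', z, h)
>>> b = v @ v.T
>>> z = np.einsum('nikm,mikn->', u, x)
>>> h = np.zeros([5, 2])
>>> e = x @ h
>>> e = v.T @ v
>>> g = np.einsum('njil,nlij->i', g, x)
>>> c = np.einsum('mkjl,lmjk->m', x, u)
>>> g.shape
(3,)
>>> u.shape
(5, 5, 3, 5)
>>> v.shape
(37, 11)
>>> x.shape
(5, 5, 3, 5)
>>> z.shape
()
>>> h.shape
(5, 2)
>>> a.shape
(5,)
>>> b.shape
(37, 37)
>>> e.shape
(11, 11)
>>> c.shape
(5,)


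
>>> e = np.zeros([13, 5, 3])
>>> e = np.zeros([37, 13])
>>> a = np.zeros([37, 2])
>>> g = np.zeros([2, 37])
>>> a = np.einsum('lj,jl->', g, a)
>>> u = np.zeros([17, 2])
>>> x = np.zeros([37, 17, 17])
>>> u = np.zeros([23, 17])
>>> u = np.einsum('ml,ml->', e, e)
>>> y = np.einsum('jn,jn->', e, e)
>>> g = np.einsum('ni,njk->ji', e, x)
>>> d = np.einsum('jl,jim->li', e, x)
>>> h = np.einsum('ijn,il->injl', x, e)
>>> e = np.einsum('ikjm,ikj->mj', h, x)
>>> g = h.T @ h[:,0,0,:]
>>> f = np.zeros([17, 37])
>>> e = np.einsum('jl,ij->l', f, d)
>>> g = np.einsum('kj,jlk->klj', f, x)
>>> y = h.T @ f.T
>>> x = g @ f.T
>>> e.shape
(37,)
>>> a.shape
()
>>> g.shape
(17, 17, 37)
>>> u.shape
()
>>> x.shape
(17, 17, 17)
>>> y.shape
(13, 17, 17, 17)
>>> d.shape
(13, 17)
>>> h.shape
(37, 17, 17, 13)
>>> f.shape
(17, 37)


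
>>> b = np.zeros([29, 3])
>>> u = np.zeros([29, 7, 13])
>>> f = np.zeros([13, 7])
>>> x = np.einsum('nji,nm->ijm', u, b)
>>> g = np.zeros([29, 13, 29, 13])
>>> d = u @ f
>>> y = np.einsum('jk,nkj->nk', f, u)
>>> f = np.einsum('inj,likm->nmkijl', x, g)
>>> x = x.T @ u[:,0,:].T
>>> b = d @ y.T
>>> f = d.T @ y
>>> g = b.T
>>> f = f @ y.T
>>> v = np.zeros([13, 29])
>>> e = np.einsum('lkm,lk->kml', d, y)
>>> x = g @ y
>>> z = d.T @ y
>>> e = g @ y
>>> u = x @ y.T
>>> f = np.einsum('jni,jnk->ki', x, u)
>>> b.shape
(29, 7, 29)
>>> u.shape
(29, 7, 29)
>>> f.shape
(29, 7)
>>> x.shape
(29, 7, 7)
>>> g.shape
(29, 7, 29)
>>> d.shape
(29, 7, 7)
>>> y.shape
(29, 7)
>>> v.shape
(13, 29)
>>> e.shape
(29, 7, 7)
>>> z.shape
(7, 7, 7)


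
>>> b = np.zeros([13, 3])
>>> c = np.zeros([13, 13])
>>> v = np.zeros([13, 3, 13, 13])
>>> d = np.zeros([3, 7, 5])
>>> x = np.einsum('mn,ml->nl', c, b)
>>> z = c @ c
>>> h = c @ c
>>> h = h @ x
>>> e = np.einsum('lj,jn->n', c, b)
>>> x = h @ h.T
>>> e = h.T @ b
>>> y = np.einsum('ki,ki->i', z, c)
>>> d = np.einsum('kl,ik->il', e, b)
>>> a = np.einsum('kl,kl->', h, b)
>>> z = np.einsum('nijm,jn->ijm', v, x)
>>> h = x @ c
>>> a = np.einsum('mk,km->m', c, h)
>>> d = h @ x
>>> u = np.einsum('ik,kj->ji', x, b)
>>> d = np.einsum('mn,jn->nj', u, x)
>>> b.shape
(13, 3)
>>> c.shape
(13, 13)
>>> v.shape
(13, 3, 13, 13)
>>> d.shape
(13, 13)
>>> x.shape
(13, 13)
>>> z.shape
(3, 13, 13)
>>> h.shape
(13, 13)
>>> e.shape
(3, 3)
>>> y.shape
(13,)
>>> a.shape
(13,)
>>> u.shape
(3, 13)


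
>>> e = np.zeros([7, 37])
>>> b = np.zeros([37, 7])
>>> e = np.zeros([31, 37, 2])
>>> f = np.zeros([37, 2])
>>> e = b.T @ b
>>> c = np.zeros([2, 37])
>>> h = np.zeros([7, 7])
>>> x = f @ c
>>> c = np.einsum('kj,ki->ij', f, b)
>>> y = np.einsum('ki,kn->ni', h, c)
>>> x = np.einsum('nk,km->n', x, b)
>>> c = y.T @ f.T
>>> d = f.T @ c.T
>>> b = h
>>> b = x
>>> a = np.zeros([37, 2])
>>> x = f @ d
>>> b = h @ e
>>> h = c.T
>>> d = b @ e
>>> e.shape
(7, 7)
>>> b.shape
(7, 7)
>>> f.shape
(37, 2)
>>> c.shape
(7, 37)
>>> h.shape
(37, 7)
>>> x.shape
(37, 7)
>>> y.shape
(2, 7)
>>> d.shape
(7, 7)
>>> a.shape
(37, 2)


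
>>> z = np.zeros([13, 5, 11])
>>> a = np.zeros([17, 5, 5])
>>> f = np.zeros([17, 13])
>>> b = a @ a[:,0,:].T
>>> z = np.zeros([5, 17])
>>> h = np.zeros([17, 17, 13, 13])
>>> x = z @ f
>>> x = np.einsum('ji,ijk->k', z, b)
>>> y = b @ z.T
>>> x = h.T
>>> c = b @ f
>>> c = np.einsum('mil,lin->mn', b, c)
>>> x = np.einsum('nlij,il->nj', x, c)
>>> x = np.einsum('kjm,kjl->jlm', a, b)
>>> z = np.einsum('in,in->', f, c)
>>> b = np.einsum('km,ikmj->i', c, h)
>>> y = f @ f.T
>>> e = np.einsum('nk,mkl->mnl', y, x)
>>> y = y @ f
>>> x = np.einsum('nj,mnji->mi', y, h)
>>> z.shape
()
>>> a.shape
(17, 5, 5)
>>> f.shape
(17, 13)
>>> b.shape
(17,)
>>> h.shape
(17, 17, 13, 13)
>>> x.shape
(17, 13)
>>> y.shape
(17, 13)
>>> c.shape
(17, 13)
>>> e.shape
(5, 17, 5)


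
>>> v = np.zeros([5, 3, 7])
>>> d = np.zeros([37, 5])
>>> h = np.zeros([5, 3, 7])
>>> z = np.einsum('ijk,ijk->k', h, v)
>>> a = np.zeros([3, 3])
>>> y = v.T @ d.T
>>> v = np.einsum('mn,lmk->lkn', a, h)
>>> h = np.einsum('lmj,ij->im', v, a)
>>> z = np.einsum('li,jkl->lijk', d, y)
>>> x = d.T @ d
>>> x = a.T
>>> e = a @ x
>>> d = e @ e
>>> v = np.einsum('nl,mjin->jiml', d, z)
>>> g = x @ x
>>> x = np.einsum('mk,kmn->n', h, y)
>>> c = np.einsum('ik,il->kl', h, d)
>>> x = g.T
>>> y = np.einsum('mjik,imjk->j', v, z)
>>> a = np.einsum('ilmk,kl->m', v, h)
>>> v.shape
(5, 7, 37, 3)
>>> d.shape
(3, 3)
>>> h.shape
(3, 7)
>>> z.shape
(37, 5, 7, 3)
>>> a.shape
(37,)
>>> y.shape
(7,)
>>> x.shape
(3, 3)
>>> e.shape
(3, 3)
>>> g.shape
(3, 3)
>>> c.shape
(7, 3)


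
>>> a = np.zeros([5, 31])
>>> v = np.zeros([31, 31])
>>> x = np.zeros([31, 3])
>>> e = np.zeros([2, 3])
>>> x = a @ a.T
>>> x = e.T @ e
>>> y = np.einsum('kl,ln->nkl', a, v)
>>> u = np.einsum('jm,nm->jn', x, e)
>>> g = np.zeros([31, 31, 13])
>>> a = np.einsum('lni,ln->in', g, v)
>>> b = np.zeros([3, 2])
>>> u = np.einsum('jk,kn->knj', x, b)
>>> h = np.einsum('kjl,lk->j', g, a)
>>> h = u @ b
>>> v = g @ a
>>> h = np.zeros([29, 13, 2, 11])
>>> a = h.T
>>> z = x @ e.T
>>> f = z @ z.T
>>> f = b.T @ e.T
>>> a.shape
(11, 2, 13, 29)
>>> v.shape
(31, 31, 31)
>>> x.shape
(3, 3)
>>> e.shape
(2, 3)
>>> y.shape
(31, 5, 31)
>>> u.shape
(3, 2, 3)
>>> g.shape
(31, 31, 13)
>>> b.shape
(3, 2)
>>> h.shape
(29, 13, 2, 11)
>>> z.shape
(3, 2)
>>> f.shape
(2, 2)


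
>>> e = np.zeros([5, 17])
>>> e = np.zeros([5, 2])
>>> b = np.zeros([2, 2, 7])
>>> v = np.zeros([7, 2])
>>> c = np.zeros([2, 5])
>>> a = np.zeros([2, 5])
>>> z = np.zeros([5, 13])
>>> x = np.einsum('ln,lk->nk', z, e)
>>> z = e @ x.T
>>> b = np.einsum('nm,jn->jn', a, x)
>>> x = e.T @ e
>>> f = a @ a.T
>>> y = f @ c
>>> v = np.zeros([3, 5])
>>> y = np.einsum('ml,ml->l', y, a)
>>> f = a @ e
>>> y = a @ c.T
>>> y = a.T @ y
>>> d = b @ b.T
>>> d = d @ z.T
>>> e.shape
(5, 2)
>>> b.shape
(13, 2)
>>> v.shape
(3, 5)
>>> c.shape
(2, 5)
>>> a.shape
(2, 5)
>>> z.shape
(5, 13)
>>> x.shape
(2, 2)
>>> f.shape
(2, 2)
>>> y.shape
(5, 2)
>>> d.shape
(13, 5)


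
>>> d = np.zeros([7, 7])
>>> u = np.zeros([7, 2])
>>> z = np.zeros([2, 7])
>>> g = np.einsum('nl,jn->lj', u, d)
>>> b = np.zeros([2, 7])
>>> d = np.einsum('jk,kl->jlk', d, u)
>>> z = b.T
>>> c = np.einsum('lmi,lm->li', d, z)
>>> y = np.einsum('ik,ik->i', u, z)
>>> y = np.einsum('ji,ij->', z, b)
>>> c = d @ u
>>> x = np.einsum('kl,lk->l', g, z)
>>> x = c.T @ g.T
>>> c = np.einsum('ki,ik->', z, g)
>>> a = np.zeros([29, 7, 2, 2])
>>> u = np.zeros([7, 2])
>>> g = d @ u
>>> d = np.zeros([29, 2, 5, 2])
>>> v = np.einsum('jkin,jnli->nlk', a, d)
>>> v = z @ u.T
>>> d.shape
(29, 2, 5, 2)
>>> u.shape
(7, 2)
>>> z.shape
(7, 2)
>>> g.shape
(7, 2, 2)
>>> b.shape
(2, 7)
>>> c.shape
()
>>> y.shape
()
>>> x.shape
(2, 2, 2)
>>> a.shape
(29, 7, 2, 2)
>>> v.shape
(7, 7)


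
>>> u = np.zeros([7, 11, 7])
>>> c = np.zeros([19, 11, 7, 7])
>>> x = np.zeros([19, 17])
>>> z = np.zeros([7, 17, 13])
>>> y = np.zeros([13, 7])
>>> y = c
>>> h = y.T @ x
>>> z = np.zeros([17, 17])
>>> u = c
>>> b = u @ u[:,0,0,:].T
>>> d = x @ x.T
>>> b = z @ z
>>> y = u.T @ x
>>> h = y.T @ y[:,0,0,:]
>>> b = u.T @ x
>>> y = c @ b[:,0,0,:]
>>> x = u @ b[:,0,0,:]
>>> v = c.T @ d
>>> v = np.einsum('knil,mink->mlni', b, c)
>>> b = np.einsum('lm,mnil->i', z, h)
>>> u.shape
(19, 11, 7, 7)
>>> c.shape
(19, 11, 7, 7)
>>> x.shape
(19, 11, 7, 17)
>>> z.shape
(17, 17)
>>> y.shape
(19, 11, 7, 17)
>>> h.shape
(17, 11, 7, 17)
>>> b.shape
(7,)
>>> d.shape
(19, 19)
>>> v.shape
(19, 17, 7, 11)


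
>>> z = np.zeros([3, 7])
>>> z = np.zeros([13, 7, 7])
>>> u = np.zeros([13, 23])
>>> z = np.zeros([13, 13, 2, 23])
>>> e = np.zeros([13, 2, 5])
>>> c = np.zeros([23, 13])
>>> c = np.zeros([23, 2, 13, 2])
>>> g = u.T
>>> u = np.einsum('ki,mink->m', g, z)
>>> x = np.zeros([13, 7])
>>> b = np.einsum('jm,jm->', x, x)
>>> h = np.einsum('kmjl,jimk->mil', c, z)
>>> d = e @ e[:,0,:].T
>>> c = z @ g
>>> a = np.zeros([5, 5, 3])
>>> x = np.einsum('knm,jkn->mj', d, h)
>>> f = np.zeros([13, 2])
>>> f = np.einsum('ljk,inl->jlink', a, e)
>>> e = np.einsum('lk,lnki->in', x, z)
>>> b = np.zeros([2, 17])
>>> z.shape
(13, 13, 2, 23)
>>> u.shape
(13,)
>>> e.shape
(23, 13)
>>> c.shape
(13, 13, 2, 13)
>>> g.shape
(23, 13)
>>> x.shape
(13, 2)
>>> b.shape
(2, 17)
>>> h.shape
(2, 13, 2)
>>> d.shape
(13, 2, 13)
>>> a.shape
(5, 5, 3)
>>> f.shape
(5, 5, 13, 2, 3)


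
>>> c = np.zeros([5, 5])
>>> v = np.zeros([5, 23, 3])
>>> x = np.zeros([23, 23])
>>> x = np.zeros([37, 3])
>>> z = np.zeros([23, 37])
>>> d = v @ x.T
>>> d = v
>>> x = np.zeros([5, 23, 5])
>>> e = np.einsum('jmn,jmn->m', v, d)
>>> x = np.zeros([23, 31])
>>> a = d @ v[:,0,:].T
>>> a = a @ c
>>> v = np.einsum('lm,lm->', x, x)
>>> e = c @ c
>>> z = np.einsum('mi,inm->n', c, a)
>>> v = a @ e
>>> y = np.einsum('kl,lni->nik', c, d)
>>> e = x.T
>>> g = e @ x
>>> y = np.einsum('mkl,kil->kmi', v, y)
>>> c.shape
(5, 5)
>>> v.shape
(5, 23, 5)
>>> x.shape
(23, 31)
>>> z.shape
(23,)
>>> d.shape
(5, 23, 3)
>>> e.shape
(31, 23)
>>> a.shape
(5, 23, 5)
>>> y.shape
(23, 5, 3)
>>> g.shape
(31, 31)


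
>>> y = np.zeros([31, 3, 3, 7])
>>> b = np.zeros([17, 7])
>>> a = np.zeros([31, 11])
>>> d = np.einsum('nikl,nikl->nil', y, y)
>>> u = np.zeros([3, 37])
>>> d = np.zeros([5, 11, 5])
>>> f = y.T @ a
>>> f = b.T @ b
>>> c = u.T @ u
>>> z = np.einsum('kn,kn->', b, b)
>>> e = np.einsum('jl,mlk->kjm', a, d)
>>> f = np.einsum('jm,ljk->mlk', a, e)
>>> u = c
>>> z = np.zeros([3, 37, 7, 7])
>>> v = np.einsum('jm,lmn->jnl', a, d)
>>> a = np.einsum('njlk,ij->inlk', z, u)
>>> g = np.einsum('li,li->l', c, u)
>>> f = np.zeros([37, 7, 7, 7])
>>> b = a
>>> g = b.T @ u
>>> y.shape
(31, 3, 3, 7)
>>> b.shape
(37, 3, 7, 7)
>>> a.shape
(37, 3, 7, 7)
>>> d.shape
(5, 11, 5)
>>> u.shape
(37, 37)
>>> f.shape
(37, 7, 7, 7)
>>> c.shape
(37, 37)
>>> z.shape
(3, 37, 7, 7)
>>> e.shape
(5, 31, 5)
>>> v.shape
(31, 5, 5)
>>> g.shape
(7, 7, 3, 37)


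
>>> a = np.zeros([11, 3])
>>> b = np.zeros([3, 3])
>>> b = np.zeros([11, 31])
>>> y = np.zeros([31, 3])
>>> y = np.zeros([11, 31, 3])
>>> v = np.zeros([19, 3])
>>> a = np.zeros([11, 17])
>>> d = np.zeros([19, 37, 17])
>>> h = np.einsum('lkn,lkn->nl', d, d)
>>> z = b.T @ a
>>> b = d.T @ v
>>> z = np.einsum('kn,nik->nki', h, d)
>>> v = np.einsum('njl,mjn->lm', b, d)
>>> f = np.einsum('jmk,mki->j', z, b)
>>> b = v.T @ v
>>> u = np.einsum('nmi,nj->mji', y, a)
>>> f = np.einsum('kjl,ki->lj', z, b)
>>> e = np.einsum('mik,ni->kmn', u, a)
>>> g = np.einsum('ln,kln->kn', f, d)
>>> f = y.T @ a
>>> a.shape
(11, 17)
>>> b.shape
(19, 19)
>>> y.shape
(11, 31, 3)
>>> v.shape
(3, 19)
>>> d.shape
(19, 37, 17)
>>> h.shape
(17, 19)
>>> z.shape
(19, 17, 37)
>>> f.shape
(3, 31, 17)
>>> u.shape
(31, 17, 3)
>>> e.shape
(3, 31, 11)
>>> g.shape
(19, 17)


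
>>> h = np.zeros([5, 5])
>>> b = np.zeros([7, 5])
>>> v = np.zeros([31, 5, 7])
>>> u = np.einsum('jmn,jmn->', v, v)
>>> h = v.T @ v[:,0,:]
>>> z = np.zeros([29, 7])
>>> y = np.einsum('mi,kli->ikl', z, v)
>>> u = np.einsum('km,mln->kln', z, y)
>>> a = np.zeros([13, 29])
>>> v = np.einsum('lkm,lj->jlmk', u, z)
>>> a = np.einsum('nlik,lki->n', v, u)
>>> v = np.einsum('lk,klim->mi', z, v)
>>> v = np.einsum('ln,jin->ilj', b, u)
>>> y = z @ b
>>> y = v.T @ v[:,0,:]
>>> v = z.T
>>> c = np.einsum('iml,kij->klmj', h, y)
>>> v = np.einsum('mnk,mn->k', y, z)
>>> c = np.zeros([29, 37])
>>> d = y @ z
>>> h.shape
(7, 5, 7)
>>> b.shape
(7, 5)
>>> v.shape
(29,)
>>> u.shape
(29, 31, 5)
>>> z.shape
(29, 7)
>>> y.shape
(29, 7, 29)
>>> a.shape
(7,)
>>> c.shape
(29, 37)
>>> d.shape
(29, 7, 7)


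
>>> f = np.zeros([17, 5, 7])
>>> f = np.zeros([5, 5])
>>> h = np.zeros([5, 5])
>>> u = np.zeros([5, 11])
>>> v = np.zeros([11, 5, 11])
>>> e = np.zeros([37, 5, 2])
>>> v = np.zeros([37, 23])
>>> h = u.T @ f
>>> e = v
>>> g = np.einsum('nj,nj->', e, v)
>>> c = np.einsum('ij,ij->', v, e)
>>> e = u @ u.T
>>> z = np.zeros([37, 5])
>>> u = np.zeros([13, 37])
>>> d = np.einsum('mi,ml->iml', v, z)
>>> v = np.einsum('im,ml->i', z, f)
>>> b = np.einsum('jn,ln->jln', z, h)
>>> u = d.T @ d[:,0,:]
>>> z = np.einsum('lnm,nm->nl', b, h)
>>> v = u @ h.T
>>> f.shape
(5, 5)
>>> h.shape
(11, 5)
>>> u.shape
(5, 37, 5)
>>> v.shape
(5, 37, 11)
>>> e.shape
(5, 5)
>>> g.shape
()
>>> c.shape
()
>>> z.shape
(11, 37)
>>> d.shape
(23, 37, 5)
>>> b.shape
(37, 11, 5)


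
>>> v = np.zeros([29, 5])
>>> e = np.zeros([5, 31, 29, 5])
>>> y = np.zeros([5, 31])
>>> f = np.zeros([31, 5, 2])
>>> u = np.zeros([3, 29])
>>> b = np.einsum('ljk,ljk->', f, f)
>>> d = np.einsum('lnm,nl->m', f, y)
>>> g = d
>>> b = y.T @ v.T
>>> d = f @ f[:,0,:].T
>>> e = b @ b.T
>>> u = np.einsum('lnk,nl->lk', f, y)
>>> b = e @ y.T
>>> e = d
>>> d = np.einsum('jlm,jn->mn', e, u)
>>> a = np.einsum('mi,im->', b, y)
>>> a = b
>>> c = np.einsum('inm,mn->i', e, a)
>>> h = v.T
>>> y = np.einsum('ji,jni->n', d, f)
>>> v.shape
(29, 5)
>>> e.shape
(31, 5, 31)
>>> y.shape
(5,)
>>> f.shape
(31, 5, 2)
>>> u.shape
(31, 2)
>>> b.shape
(31, 5)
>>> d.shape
(31, 2)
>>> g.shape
(2,)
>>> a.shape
(31, 5)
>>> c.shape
(31,)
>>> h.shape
(5, 29)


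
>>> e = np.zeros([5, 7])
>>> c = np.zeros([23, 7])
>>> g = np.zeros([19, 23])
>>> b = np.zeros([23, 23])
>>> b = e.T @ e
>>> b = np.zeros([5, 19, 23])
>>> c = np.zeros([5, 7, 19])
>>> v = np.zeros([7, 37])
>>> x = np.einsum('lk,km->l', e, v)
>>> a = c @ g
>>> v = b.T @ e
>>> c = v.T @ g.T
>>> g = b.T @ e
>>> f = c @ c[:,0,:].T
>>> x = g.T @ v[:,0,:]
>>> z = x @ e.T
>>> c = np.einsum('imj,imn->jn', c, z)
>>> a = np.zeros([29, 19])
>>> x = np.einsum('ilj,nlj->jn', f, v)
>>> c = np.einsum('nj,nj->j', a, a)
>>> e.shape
(5, 7)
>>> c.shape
(19,)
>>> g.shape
(23, 19, 7)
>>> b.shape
(5, 19, 23)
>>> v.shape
(23, 19, 7)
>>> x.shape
(7, 23)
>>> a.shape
(29, 19)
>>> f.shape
(7, 19, 7)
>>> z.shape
(7, 19, 5)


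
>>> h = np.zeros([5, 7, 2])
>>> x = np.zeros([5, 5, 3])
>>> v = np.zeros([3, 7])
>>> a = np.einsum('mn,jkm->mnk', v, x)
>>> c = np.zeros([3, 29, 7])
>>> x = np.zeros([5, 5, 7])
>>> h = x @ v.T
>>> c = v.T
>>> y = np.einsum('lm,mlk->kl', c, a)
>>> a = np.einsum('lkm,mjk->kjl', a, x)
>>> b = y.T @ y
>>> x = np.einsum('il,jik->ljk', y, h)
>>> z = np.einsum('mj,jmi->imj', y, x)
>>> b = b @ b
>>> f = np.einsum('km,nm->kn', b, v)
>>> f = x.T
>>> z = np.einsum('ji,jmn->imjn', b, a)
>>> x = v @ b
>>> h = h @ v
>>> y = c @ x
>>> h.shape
(5, 5, 7)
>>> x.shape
(3, 7)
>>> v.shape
(3, 7)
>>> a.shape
(7, 5, 3)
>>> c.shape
(7, 3)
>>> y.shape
(7, 7)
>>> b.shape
(7, 7)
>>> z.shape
(7, 5, 7, 3)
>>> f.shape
(3, 5, 7)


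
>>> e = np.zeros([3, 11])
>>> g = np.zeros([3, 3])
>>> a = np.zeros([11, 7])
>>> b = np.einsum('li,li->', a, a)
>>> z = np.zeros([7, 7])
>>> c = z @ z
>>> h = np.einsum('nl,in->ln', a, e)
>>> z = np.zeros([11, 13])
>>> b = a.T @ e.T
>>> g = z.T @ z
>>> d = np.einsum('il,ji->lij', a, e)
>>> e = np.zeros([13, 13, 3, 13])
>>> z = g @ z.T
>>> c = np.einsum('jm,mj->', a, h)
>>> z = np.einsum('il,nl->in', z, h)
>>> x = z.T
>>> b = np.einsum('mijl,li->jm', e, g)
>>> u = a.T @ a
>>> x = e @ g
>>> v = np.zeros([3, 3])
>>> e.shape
(13, 13, 3, 13)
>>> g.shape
(13, 13)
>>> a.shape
(11, 7)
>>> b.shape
(3, 13)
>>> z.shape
(13, 7)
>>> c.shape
()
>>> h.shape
(7, 11)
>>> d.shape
(7, 11, 3)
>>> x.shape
(13, 13, 3, 13)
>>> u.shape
(7, 7)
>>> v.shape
(3, 3)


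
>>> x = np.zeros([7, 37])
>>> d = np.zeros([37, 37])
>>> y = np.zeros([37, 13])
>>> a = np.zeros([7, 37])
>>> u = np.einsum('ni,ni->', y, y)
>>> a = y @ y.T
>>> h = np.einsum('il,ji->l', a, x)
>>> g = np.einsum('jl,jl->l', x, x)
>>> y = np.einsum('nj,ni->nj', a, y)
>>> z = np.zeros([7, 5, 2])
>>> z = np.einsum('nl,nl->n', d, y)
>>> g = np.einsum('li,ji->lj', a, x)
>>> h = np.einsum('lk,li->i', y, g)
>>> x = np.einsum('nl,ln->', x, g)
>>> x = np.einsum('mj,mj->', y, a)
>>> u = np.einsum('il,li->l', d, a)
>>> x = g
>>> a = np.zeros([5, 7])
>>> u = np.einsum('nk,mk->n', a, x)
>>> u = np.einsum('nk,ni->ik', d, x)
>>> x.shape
(37, 7)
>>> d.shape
(37, 37)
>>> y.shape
(37, 37)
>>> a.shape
(5, 7)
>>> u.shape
(7, 37)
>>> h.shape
(7,)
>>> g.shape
(37, 7)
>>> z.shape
(37,)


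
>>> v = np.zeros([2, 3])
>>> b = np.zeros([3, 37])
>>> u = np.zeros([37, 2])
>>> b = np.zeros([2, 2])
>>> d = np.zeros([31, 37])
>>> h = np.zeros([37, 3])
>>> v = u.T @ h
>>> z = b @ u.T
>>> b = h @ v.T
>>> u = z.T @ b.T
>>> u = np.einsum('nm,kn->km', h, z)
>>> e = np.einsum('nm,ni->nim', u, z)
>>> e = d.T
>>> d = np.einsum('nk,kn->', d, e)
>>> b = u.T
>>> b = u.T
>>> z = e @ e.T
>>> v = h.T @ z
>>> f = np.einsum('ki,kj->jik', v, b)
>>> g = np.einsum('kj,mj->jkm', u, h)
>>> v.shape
(3, 37)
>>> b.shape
(3, 2)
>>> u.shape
(2, 3)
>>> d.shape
()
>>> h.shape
(37, 3)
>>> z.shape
(37, 37)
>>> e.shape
(37, 31)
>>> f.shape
(2, 37, 3)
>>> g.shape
(3, 2, 37)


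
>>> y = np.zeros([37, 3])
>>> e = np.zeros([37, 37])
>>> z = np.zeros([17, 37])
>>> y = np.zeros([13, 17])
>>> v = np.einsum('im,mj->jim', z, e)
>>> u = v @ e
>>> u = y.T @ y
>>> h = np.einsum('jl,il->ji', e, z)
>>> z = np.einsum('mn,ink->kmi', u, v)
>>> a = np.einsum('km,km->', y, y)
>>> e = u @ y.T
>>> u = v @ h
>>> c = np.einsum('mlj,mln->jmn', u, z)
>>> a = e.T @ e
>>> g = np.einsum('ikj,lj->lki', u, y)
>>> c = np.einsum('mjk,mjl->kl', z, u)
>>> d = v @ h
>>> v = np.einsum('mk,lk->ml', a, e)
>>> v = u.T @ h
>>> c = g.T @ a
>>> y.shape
(13, 17)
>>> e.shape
(17, 13)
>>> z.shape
(37, 17, 37)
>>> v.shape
(17, 17, 17)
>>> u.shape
(37, 17, 17)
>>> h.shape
(37, 17)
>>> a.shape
(13, 13)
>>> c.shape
(37, 17, 13)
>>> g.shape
(13, 17, 37)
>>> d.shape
(37, 17, 17)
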